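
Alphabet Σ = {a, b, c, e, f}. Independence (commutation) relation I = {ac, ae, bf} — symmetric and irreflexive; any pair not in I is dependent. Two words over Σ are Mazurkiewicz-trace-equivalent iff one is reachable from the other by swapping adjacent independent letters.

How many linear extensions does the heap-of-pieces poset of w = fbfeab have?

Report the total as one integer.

6

drop 0:f onto floor
drop 1:b onto floor
drop 2:f onto {0:f}
drop 3:e onto {1:b, 2:f}
drop 4:a onto {1:b, 2:f}
drop 5:b onto {3:e, 4:a}
ground layer = {0:f, 1:b}
drop-orders for the pieces not yet dropped (sum over which currently-grounded one goes next):
  1 to go: {5} 1
  2 to go: {3,5} 1  {4,5} 1
  3 to go: {3,4,5} 2
  4 to go: {1,3,4,5} 2  {2,3,4,5} 2
  if 0:f drops first: 4 orders
  if 1:b drops first: 2 orders
heap linearizations: 6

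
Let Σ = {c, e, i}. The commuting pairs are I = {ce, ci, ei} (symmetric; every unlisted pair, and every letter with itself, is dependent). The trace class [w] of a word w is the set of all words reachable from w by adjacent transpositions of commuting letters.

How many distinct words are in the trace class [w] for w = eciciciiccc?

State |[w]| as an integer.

drop 0:e onto floor
drop 1:c onto floor
drop 2:i onto floor
drop 3:c onto {1:c}
drop 4:i onto {2:i}
drop 5:c onto {3:c}
drop 6:i onto {4:i}
drop 7:i onto {6:i}
drop 8:c onto {5:c}
drop 9:c onto {8:c}
drop 10:c onto {9:c}
ground layer = {0:e, 1:c, 2:i}
drop-orders for the pieces not yet dropped (sum over which currently-grounded one goes next):
  1 to go: {0} 1  {7} 1  {10} 1
  2 to go: {0,7} 2  {0,10} 2  {6,7} 1  {7,10} 2  {9,10} 1
  3 to go: {0,6,7} 3  {0,7,10} 6  {0,9,10} 3  {4,6,7} 1  {6,7,10} 3  {7,9,10} 3  {8,9,10} 1
  4 to go: {0,4,6,7} 4  {0,6,7,10} 12  {0,7,9,10} 12  {0,8,9,10} 4  {2,4,6,7} 1  {4,6,7,10} 4  {5,8,9,10} 1  {6,7,9,10} 6  {7,8,9,10} 4
  5 to go: {0,2,4,6,7} 5  {0,4,6,7,10} 20  {0,5,8,9,10} 5  {0,6,7,9,10} 30  {0,7,8,9,10} 20  {2,4,6,7,10} 5  {3,5,8,9,10} 1  {4,6,7,9,10} 10  {5,7,8,9,10} 5  {6,7,8,9,10} 10
  6 to go: {0,2,4,6,7,10} 30  {0,3,5,8,9,10} 6  {0,4,6,7,9,10} 60  {0,5,7,8,9,10} 30  {0,6,7,8,9,10} 60  {1,3,5,8,9,10} 1  {2,4,6,7,9,10} 15  {3,5,7,8,9,10} 6  {4,6,7,8,9,10} 20  {5,6,7,8,9,10} 15
  7 to go: {0,1,3,5,8,9,10} 7  {0,2,4,6,7,9,10} 105  {0,3,5,7,8,9,10} 42  {0,4,6,7,8,9,10} 140  {0,5,6,7,8,9,10} 105  {1,3,5,7,8,9,10} 7  {2,4,6,7,8,9,10} 35  {3,5,6,7,8,9,10} 21  {4,5,6,7,8,9,10} 35
  8 to go: {0,1,3,5,7,8,9,10} 56  {0,2,4,6,7,8,9,10} 280  {0,3,5,6,7,8,9,10} 168  {0,4,5,6,7,8,9,10} 280  {1,3,5,6,7,8,9,10} 28  {2,4,5,6,7,8,9,10} 70  {3,4,5,6,7,8,9,10} 56
  9 to go: {0,1,3,5,6,7,8,9,10} 252  {0,2,4,5,6,7,8,9,10} 630  {0,3,4,5,6,7,8,9,10} 504  {1,3,4,5,6,7,8,9,10} 84  {2,3,4,5,6,7,8,9,10} 126
  if 0:e drops first: 210 orders
  if 1:c drops first: 1260 orders
  if 2:i drops first: 840 orders
heap linearizations: 2310

2310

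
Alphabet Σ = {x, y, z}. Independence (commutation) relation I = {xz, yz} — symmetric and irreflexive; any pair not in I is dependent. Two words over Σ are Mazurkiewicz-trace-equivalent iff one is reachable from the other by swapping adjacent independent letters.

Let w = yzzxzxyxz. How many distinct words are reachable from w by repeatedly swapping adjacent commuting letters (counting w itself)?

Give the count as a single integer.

drop 0:y onto floor
drop 1:z onto floor
drop 2:z onto {1:z}
drop 3:x onto {0:y}
drop 4:z onto {2:z}
drop 5:x onto {3:x}
drop 6:y onto {5:x}
drop 7:x onto {6:y}
drop 8:z onto {4:z}
ground layer = {0:y, 1:z}
drop-orders for the pieces not yet dropped (sum over which currently-grounded one goes next):
  1 to go: {7} 1  {8} 1
  2 to go: {4,8} 1  {6,7} 1  {7,8} 2
  3 to go: {2,4,8} 1  {4,7,8} 3  {5,6,7} 1  {6,7,8} 3
  4 to go: {1,2,4,8} 1  {2,4,7,8} 4  {3,5,6,7} 1  {4,6,7,8} 6  {5,6,7,8} 4
  5 to go: {0,3,5,6,7} 1  {1,2,4,7,8} 5  {2,4,6,7,8} 10  {3,5,6,7,8} 5  {4,5,6,7,8} 10
  6 to go: {0,3,5,6,7,8} 6  {1,2,4,6,7,8} 15  {2,4,5,6,7,8} 20  {3,4,5,6,7,8} 15
  7 to go: {0,3,4,5,6,7,8} 21  {1,2,4,5,6,7,8} 35  {2,3,4,5,6,7,8} 35
  if 0:y drops first: 70 orders
  if 1:z drops first: 56 orders
heap linearizations: 126

126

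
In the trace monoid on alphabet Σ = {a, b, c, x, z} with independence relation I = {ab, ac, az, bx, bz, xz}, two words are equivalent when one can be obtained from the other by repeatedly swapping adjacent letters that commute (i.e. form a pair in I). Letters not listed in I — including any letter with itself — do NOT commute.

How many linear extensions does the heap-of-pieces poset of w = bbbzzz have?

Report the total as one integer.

20

#0=b has no predecessor
#1=b depends on [0:b]
#2=b depends on [1:b]
#3=z has no predecessor
#4=z depends on [3:z]
#5=z depends on [4:z]
sources: [0:b, 3:z]
N(rest) = Σ N(rest − s) over sources s of rest; N(one piece) = 1:
  size 1 → [2]=1  [5]=1
  size 2 → [1,2]=1  [2,5]=2  [4,5]=1
  size 3 → [0,1,2]=1  [1,2,5]=3  [2,4,5]=3  [3,4,5]=1
  size 4 → [0,1,2,5]=4  [1,2,4,5]=6  [2,3,4,5]=4
  first=0(b) contributes 10
  first=3(z) contributes 10
|[w]| = 20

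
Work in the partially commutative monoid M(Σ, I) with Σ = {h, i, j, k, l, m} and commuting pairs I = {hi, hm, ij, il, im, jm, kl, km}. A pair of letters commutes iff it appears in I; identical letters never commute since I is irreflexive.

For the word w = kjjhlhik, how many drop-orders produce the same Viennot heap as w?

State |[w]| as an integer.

6

0(k) covers ∅
1(j) covers 0:k
2(j) covers 1:j
3(h) covers 2:j
4(l) covers 3:h
5(h) covers 4:l
6(i) covers 0:k
7(k) covers 5:h, 6:i
floor of heap: 0:k
completions by unplaced set U, small U first (add the entries for U minus each lowest piece of U):
  |U|=1: {7}:1
  |U|=2: {5,7}:1  {6,7}:1
  |U|=3: {4,5,7}:1  {5,6,7}:2
  |U|=4: {3,4,5,7}:1  {4,5,6,7}:3
  |U|=5: {2,3,4,5,7}:1  {3,4,5,6,7}:4
  |U|=6: {1,2,3,4,5,7}:1  {2,3,4,5,6,7}:5
  start at 0(k): 6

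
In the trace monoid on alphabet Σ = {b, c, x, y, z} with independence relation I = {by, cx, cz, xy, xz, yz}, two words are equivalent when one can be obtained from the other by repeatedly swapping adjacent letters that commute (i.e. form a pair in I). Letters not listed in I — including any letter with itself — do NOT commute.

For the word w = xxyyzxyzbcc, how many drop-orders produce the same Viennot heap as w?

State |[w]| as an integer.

840

piece 0:x — minimal
piece 1:x rests on {0:x}
piece 2:y — minimal
piece 3:y rests on {2:y}
piece 4:z — minimal
piece 5:x rests on {1:x}
piece 6:y rests on {3:y}
piece 7:z rests on {4:z}
piece 8:b rests on {5:x, 7:z}
piece 9:c rests on {6:y, 8:b}
piece 10:c rests on {9:c}
minimal pieces: {0:x, 2:y, 4:z}
ways to finish when only these pieces remain (= sum over removing one remaining piece with nothing left below it):
  1 left: {10}→1
  2 left: {9,10}→1
  3 left: {6,9,10}→1  {8,9,10}→1
  4 left: {3,6,9,10}→1  {5,8,9,10}→1  {6,8,9,10}→2  {7,8,9,10}→1
  5 left: {1,5,8,9,10}→1  {2,3,6,9,10}→1  {3,6,8,9,10}→3  {4,7,8,9,10}→1  {5,6,8,9,10}→3  {5,7,8,9,10}→2  {6,7,8,9,10}→3
  6 left: {0,1,5,8,9,10}→1  {1,5,6,8,9,10}→4  {1,5,7,8,9,10}→3  {2,3,6,8,9,10}→4  {3,5,6,8,9,10}→6  {3,6,7,8,9,10}→6  {4,5,7,8,9,10}→3  {4,6,7,8,9,10}→4  {5,6,7,8,9,10}→8
  7 left: {0,1,5,6,8,9,10}→5  {0,1,5,7,8,9,10}→4  {1,3,5,6,8,9,10}→10  {1,4,5,7,8,9,10}→6  {1,5,6,7,8,9,10}→15  {2,3,5,6,8,9,10}→10  {2,3,6,7,8,9,10}→10  {3,4,6,7,8,9,10}→10  {3,5,6,7,8,9,10}→20  {4,5,6,7,8,9,10}→15
  8 left: {0,1,3,5,6,8,9,10}→15  {0,1,4,5,7,8,9,10}→10  {0,1,5,6,7,8,9,10}→24  {1,2,3,5,6,8,9,10}→20  {1,3,5,6,7,8,9,10}→45  {1,4,5,6,7,8,9,10}→36  {2,3,4,6,7,8,9,10}→20  {2,3,5,6,7,8,9,10}→40  {3,4,5,6,7,8,9,10}→45
  9 left: {0,1,2,3,5,6,8,9,10}→35  {0,1,3,5,6,7,8,9,10}→84  {0,1,4,5,6,7,8,9,10}→70  {1,2,3,5,6,7,8,9,10}→105  {1,3,4,5,6,7,8,9,10}→126  {2,3,4,5,6,7,8,9,10}→105
  placing 0:x first → 336 extensions
  placing 2:y first → 280 extensions
  placing 4:z first → 224 extensions
total linear extensions = 840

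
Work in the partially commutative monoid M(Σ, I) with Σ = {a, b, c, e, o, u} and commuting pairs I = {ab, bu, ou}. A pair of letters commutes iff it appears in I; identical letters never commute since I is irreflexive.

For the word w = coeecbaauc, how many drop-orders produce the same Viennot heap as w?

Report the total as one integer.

0(c) covers ∅
1(o) covers 0:c
2(e) covers 1:o
3(e) covers 2:e
4(c) covers 3:e
5(b) covers 4:c
6(a) covers 4:c
7(a) covers 6:a
8(u) covers 7:a
9(c) covers 5:b, 8:u
floor of heap: 0:c
completions by unplaced set U, small U first (add the entries for U minus each lowest piece of U):
  |U|=1: {9}:1
  |U|=2: {5,9}:1  {8,9}:1
  |U|=3: {5,8,9}:2  {7,8,9}:1
  |U|=4: {5,7,8,9}:3  {6,7,8,9}:1
  |U|=5: {5,6,7,8,9}:4
  |U|=6: {4,5,6,7,8,9}:4
  |U|=7: {3,4,5,6,7,8,9}:4
  |U|=8: {2,3,4,5,6,7,8,9}:4
  start at 0(c): 4

4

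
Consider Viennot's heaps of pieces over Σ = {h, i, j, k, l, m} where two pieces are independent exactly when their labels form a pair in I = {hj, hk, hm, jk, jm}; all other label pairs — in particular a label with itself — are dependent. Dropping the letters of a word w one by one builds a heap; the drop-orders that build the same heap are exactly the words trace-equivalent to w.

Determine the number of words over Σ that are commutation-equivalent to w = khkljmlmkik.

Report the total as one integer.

drop 0:k onto floor
drop 1:h onto floor
drop 2:k onto {0:k}
drop 3:l onto {1:h, 2:k}
drop 4:j onto {3:l}
drop 5:m onto {3:l}
drop 6:l onto {4:j, 5:m}
drop 7:m onto {6:l}
drop 8:k onto {7:m}
drop 9:i onto {8:k}
drop 10:k onto {9:i}
ground layer = {0:k, 1:h}
drop-orders for the pieces not yet dropped (sum over which currently-grounded one goes next):
  1 to go: {10} 1
  2 to go: {9,10} 1
  3 to go: {8,9,10} 1
  4 to go: {7,8,9,10} 1
  5 to go: {6,7,8,9,10} 1
  6 to go: {4,6,7,8,9,10} 1  {5,6,7,8,9,10} 1
  7 to go: {4,5,6,7,8,9,10} 2
  8 to go: {3,4,5,6,7,8,9,10} 2
  9 to go: {1,3,4,5,6,7,8,9,10} 2  {2,3,4,5,6,7,8,9,10} 2
  if 0:k drops first: 4 orders
  if 1:h drops first: 2 orders
heap linearizations: 6

6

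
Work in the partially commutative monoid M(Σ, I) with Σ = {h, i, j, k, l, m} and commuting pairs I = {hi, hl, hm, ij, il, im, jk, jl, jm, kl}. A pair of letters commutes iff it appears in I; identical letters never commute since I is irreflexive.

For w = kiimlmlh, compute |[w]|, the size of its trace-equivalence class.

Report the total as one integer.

#0=k has no predecessor
#1=i depends on [0:k]
#2=i depends on [1:i]
#3=m depends on [0:k]
#4=l depends on [3:m]
#5=m depends on [4:l]
#6=l depends on [5:m]
#7=h depends on [0:k]
sources: [0:k]
N(rest) = Σ N(rest − s) over sources s of rest; N(one piece) = 1:
  size 1 → [2]=1  [6]=1  [7]=1
  size 2 → [1,2]=1  [2,6]=2  [2,7]=2  [5,6]=1  [6,7]=2
  size 3 → [1,2,6]=3  [1,2,7]=3  [2,5,6]=3  [2,6,7]=6  [4,5,6]=1  [5,6,7]=3
  size 4 → [1,2,5,6]=6  [1,2,6,7]=12  [2,4,5,6]=4  [2,5,6,7]=12  [3,4,5,6]=1  [4,5,6,7]=4
  size 5 → [1,2,4,5,6]=10  [1,2,5,6,7]=30  [2,3,4,5,6]=5  [2,4,5,6,7]=20  [3,4,5,6,7]=5
  size 6 → [1,2,3,4,5,6]=15  [1,2,4,5,6,7]=60  [2,3,4,5,6,7]=30
  first=0(k) contributes 105

105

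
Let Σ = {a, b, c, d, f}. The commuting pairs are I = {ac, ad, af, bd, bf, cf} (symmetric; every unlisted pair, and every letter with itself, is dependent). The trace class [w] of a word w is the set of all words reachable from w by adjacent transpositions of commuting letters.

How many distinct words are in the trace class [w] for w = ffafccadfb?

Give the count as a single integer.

0(f) covers ∅
1(f) covers 0:f
2(a) covers ∅
3(f) covers 1:f
4(c) covers ∅
5(c) covers 4:c
6(a) covers 2:a
7(d) covers 3:f, 5:c
8(f) covers 7:d
9(b) covers 5:c, 6:a
floor of heap: 0:f, 2:a, 4:c
completions by unplaced set U, small U first (add the entries for U minus each lowest piece of U):
  |U|=1: {8}:1  {9}:1
  |U|=2: {6,9}:1  {7,8}:1  {8,9}:2
  |U|=3: {2,6,9}:1  {3,7,8}:1  {6,8,9}:3  {7,8,9}:3
  |U|=4: {1,3,7,8}:1  {2,6,8,9}:4  {3,7,8,9}:4  {5,7,8,9}:3  {6,7,8,9}:6
  |U|=5: {0,1,3,7,8}:1  {1,3,7,8,9}:5  {2,6,7,8,9}:10  {3,5,7,8,9}:7  {3,6,7,8,9}:10  {4,5,7,8,9}:3  {5,6,7,8,9}:9
  |U|=6: {0,1,3,7,8,9}:6  {1,3,5,7,8,9}:12  {1,3,6,7,8,9}:15  {2,3,6,7,8,9}:20  {2,5,6,7,8,9}:19  {3,4,5,7,8,9}:10  {3,5,6,7,8,9}:26  {4,5,6,7,8,9}:12
  |U|=7: {0,1,3,5,7,8,9}:18  {0,1,3,6,7,8,9}:21  {1,2,3,6,7,8,9}:35  {1,3,4,5,7,8,9}:22  {1,3,5,6,7,8,9}:53  {2,3,5,6,7,8,9}:65  {2,4,5,6,7,8,9}:31  {3,4,5,6,7,8,9}:48
  |U|=8: {0,1,2,3,6,7,8,9}:56  {0,1,3,4,5,7,8,9}:40  {0,1,3,5,6,7,8,9}:92  {1,2,3,5,6,7,8,9}:153  {1,3,4,5,6,7,8,9}:123  {2,3,4,5,6,7,8,9}:144
  start at 0(f): 420
  start at 2(a): 255
  start at 4(c): 301
sum over floor = 976

976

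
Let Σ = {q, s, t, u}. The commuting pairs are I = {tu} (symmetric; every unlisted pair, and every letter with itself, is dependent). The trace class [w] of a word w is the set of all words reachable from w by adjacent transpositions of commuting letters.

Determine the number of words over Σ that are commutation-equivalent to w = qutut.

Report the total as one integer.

piece 0:q — minimal
piece 1:u rests on {0:q}
piece 2:t rests on {0:q}
piece 3:u rests on {1:u}
piece 4:t rests on {2:t}
minimal pieces: {0:q}
ways to finish when only these pieces remain (= sum over removing one remaining piece with nothing left below it):
  1 left: {3}→1  {4}→1
  2 left: {1,3}→1  {2,4}→1  {3,4}→2
  3 left: {1,3,4}→3  {2,3,4}→3
  placing 0:q first → 6 extensions

6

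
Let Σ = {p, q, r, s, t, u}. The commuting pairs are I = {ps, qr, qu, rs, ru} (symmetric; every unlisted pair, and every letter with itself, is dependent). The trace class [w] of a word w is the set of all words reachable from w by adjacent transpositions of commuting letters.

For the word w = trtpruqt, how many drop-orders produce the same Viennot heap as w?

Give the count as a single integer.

0(t) covers ∅
1(r) covers 0:t
2(t) covers 1:r
3(p) covers 2:t
4(r) covers 3:p
5(u) covers 3:p
6(q) covers 3:p
7(t) covers 4:r, 5:u, 6:q
floor of heap: 0:t
completions by unplaced set U, small U first (add the entries for U minus each lowest piece of U):
  |U|=1: {7}:1
  |U|=2: {4,7}:1  {5,7}:1  {6,7}:1
  |U|=3: {4,5,7}:2  {4,6,7}:2  {5,6,7}:2
  |U|=4: {4,5,6,7}:6
  |U|=5: {3,4,5,6,7}:6
  |U|=6: {2,3,4,5,6,7}:6
  start at 0(t): 6

6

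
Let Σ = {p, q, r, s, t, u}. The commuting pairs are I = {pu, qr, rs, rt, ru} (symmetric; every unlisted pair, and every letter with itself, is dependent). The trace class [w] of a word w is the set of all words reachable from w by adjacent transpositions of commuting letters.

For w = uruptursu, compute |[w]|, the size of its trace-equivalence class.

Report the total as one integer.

34

0(u) covers ∅
1(r) covers ∅
2(u) covers 0:u
3(p) covers 1:r
4(t) covers 2:u, 3:p
5(u) covers 4:t
6(r) covers 3:p
7(s) covers 5:u
8(u) covers 7:s
floor of heap: 0:u, 1:r
completions by unplaced set U, small U first (add the entries for U minus each lowest piece of U):
  |U|=1: {6}:1  {8}:1
  |U|=2: {6,8}:2  {7,8}:1
  |U|=3: {5,7,8}:1  {6,7,8}:3
  |U|=4: {4,5,7,8}:1  {5,6,7,8}:4
  |U|=5: {2,4,5,7,8}:1  {4,5,6,7,8}:5
  |U|=6: {0,2,4,5,7,8}:1  {2,4,5,6,7,8}:6  {3,4,5,6,7,8}:5
  |U|=7: {0,2,4,5,6,7,8}:7  {1,3,4,5,6,7,8}:5  {2,3,4,5,6,7,8}:11
  start at 0(u): 16
  start at 1(r): 18
sum over floor = 34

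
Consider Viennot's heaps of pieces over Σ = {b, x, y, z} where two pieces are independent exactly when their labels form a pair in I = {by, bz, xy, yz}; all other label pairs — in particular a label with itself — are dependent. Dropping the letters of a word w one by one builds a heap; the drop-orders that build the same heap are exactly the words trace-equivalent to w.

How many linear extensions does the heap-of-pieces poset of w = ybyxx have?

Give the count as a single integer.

10

0(y) covers ∅
1(b) covers ∅
2(y) covers 0:y
3(x) covers 1:b
4(x) covers 3:x
floor of heap: 0:y, 1:b
completions by unplaced set U, small U first (add the entries for U minus each lowest piece of U):
  |U|=1: {2}:1  {4}:1
  |U|=2: {0,2}:1  {2,4}:2  {3,4}:1
  |U|=3: {0,2,4}:3  {1,3,4}:1  {2,3,4}:3
  start at 0(y): 4
  start at 1(b): 6
sum over floor = 10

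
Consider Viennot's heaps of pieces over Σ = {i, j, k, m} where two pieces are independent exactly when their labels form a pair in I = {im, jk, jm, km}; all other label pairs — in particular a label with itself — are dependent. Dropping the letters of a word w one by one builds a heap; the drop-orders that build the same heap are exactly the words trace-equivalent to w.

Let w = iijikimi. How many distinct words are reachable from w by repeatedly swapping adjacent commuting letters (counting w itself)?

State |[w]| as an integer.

8

drop 0:i onto floor
drop 1:i onto {0:i}
drop 2:j onto {1:i}
drop 3:i onto {2:j}
drop 4:k onto {3:i}
drop 5:i onto {4:k}
drop 6:m onto floor
drop 7:i onto {5:i}
ground layer = {0:i, 6:m}
drop-orders for the pieces not yet dropped (sum over which currently-grounded one goes next):
  1 to go: {6} 1  {7} 1
  2 to go: {5,7} 1  {6,7} 2
  3 to go: {4,5,7} 1  {5,6,7} 3
  4 to go: {3,4,5,7} 1  {4,5,6,7} 4
  5 to go: {2,3,4,5,7} 1  {3,4,5,6,7} 5
  6 to go: {1,2,3,4,5,7} 1  {2,3,4,5,6,7} 6
  if 0:i drops first: 7 orders
  if 6:m drops first: 1 orders
heap linearizations: 8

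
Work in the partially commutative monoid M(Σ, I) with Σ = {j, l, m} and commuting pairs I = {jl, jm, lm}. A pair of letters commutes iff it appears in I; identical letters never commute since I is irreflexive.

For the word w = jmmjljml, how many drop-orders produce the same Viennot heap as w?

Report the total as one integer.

drop 0:j onto floor
drop 1:m onto floor
drop 2:m onto {1:m}
drop 3:j onto {0:j}
drop 4:l onto floor
drop 5:j onto {3:j}
drop 6:m onto {2:m}
drop 7:l onto {4:l}
ground layer = {0:j, 1:m, 4:l}
drop-orders for the pieces not yet dropped (sum over which currently-grounded one goes next):
  1 to go: {5} 1  {6} 1  {7} 1
  2 to go: {2,6} 1  {3,5} 1  {4,7} 1  {5,6} 2  {5,7} 2  {6,7} 2
  3 to go: {0,3,5} 1  {1,2,6} 1  {2,5,6} 3  {2,6,7} 3  {3,5,6} 3  {3,5,7} 3  {4,5,7} 3  {4,6,7} 3  {5,6,7} 6
  4 to go: {0,3,5,6} 4  {0,3,5,7} 4  {1,2,5,6} 4  {1,2,6,7} 4  {2,3,5,6} 6  {2,4,6,7} 6  {2,5,6,7} 12  {3,4,5,7} 6  {3,5,6,7} 12  {4,5,6,7} 12
  5 to go: {0,2,3,5,6} 10  {0,3,4,5,7} 10  {0,3,5,6,7} 20  {1,2,3,5,6} 10  {1,2,4,6,7} 10  {1,2,5,6,7} 20  {2,3,5,6,7} 30  {2,4,5,6,7} 30  {3,4,5,6,7} 30
  6 to go: {0,1,2,3,5,6} 20  {0,2,3,5,6,7} 60  {0,3,4,5,6,7} 60  {1,2,3,5,6,7} 60  {1,2,4,5,6,7} 60  {2,3,4,5,6,7} 90
  if 0:j drops first: 210 orders
  if 1:m drops first: 210 orders
  if 4:l drops first: 140 orders
heap linearizations: 560

560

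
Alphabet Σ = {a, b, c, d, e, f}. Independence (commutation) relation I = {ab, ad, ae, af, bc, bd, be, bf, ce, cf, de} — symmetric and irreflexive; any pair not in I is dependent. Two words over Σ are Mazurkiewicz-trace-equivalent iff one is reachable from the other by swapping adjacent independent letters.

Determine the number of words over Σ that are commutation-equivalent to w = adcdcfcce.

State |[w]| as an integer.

#0=a has no predecessor
#1=d has no predecessor
#2=c depends on [0:a, 1:d]
#3=d depends on [2:c]
#4=c depends on [3:d]
#5=f depends on [3:d]
#6=c depends on [4:c]
#7=c depends on [6:c]
#8=e depends on [5:f]
sources: [0:a, 1:d]
N(rest) = Σ N(rest − s) over sources s of rest; N(one piece) = 1:
  size 1 → [7]=1  [8]=1
  size 2 → [5,8]=1  [6,7]=1  [7,8]=2
  size 3 → [4,6,7]=1  [5,7,8]=3  [6,7,8]=3
  size 4 → [4,6,7,8]=4  [5,6,7,8]=6
  size 5 → [4,5,6,7,8]=10
  size 6 → [3,4,5,6,7,8]=10
  size 7 → [2,3,4,5,6,7,8]=10
  first=0(a) contributes 10
  first=1(d) contributes 10
|[w]| = 20

20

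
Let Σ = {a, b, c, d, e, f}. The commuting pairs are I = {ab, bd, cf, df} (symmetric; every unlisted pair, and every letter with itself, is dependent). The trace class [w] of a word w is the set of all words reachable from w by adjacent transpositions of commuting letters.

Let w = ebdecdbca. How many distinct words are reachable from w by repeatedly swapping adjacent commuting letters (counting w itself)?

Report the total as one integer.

piece 0:e — minimal
piece 1:b rests on {0:e}
piece 2:d rests on {0:e}
piece 3:e rests on {1:b, 2:d}
piece 4:c rests on {3:e}
piece 5:d rests on {4:c}
piece 6:b rests on {4:c}
piece 7:c rests on {5:d, 6:b}
piece 8:a rests on {7:c}
minimal pieces: {0:e}
ways to finish when only these pieces remain (= sum over removing one remaining piece with nothing left below it):
  1 left: {8}→1
  2 left: {7,8}→1
  3 left: {5,7,8}→1  {6,7,8}→1
  4 left: {5,6,7,8}→2
  5 left: {4,5,6,7,8}→2
  6 left: {3,4,5,6,7,8}→2
  7 left: {1,3,4,5,6,7,8}→2  {2,3,4,5,6,7,8}→2
  placing 0:e first → 4 extensions

4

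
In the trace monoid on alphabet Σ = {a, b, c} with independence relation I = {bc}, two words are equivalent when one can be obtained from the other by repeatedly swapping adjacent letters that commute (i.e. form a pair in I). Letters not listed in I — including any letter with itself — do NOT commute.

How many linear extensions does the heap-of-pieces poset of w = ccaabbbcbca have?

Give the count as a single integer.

15

0(c) covers ∅
1(c) covers 0:c
2(a) covers 1:c
3(a) covers 2:a
4(b) covers 3:a
5(b) covers 4:b
6(b) covers 5:b
7(c) covers 3:a
8(b) covers 6:b
9(c) covers 7:c
10(a) covers 8:b, 9:c
floor of heap: 0:c
completions by unplaced set U, small U first (add the entries for U minus each lowest piece of U):
  |U|=1: {10}:1
  |U|=2: {8,10}:1  {9,10}:1
  |U|=3: {6,8,10}:1  {7,9,10}:1  {8,9,10}:2
  |U|=4: {5,6,8,10}:1  {6,8,9,10}:3  {7,8,9,10}:3
  |U|=5: {4,5,6,8,10}:1  {5,6,8,9,10}:4  {6,7,8,9,10}:6
  |U|=6: {4,5,6,8,9,10}:5  {5,6,7,8,9,10}:10
  |U|=7: {4,5,6,7,8,9,10}:15
  |U|=8: {3,4,5,6,7,8,9,10}:15
  |U|=9: {2,3,4,5,6,7,8,9,10}:15
  start at 0(c): 15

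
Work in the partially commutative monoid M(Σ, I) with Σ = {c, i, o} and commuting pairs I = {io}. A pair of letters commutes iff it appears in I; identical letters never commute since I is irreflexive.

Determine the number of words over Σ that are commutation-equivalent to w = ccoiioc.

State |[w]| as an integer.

6

0(c) covers ∅
1(c) covers 0:c
2(o) covers 1:c
3(i) covers 1:c
4(i) covers 3:i
5(o) covers 2:o
6(c) covers 4:i, 5:o
floor of heap: 0:c
completions by unplaced set U, small U first (add the entries for U minus each lowest piece of U):
  |U|=1: {6}:1
  |U|=2: {4,6}:1  {5,6}:1
  |U|=3: {2,5,6}:1  {3,4,6}:1  {4,5,6}:2
  |U|=4: {2,4,5,6}:3  {3,4,5,6}:3
  |U|=5: {2,3,4,5,6}:6
  start at 0(c): 6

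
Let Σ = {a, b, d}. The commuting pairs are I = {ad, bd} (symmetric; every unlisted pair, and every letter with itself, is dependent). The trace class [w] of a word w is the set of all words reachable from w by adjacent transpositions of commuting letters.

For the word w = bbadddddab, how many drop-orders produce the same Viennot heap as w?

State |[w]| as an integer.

252

#0=b has no predecessor
#1=b depends on [0:b]
#2=a depends on [1:b]
#3=d has no predecessor
#4=d depends on [3:d]
#5=d depends on [4:d]
#6=d depends on [5:d]
#7=d depends on [6:d]
#8=a depends on [2:a]
#9=b depends on [8:a]
sources: [0:b, 3:d]
N(rest) = Σ N(rest − s) over sources s of rest; N(one piece) = 1:
  size 1 → [7]=1  [9]=1
  size 2 → [6,7]=1  [7,9]=2  [8,9]=1
  size 3 → [2,8,9]=1  [5,6,7]=1  [6,7,9]=3  [7,8,9]=3
  size 4 → [1,2,8,9]=1  [2,7,8,9]=4  [4,5,6,7]=1  [5,6,7,9]=4  [6,7,8,9]=6
  size 5 → [0,1,2,8,9]=1  [1,2,7,8,9]=5  [2,6,7,8,9]=10  [3,4,5,6,7]=1  [4,5,6,7,9]=5  [5,6,7,8,9]=10
  size 6 → [0,1,2,7,8,9]=6  [1,2,6,7,8,9]=15  [2,5,6,7,8,9]=20  [3,4,5,6,7,9]=6  [4,5,6,7,8,9]=15
  size 7 → [0,1,2,6,7,8,9]=21  [1,2,5,6,7,8,9]=35  [2,4,5,6,7,8,9]=35  [3,4,5,6,7,8,9]=21
  size 8 → [0,1,2,5,6,7,8,9]=56  [1,2,4,5,6,7,8,9]=70  [2,3,4,5,6,7,8,9]=56
  first=0(b) contributes 126
  first=3(d) contributes 126
|[w]| = 252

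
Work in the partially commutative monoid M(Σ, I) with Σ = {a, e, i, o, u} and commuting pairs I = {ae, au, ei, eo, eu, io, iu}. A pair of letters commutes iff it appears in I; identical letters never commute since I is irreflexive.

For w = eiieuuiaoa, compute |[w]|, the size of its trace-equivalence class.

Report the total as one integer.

675

piece 0:e — minimal
piece 1:i — minimal
piece 2:i rests on {1:i}
piece 3:e rests on {0:e}
piece 4:u — minimal
piece 5:u rests on {4:u}
piece 6:i rests on {2:i}
piece 7:a rests on {6:i}
piece 8:o rests on {5:u, 7:a}
piece 9:a rests on {8:o}
minimal pieces: {0:e, 1:i, 4:u}
ways to finish when only these pieces remain (= sum over removing one remaining piece with nothing left below it):
  1 left: {3}→1  {9}→1
  2 left: {0,3}→1  {3,9}→2  {8,9}→1
  3 left: {0,3,9}→3  {3,8,9}→3  {5,8,9}→1  {7,8,9}→1
  4 left: {0,3,8,9}→6  {3,5,8,9}→4  {3,7,8,9}→4  {4,5,8,9}→1  {5,7,8,9}→2  {6,7,8,9}→1
  5 left: {0,3,5,8,9}→10  {0,3,7,8,9}→10  {2,6,7,8,9}→1  {3,4,5,8,9}→5  {3,5,7,8,9}→10  {3,6,7,8,9}→5  {4,5,7,8,9}→3  {5,6,7,8,9}→3
  6 left: {0,3,4,5,8,9}→15  {0,3,5,7,8,9}→30  {0,3,6,7,8,9}→15  {1,2,6,7,8,9}→1  {2,3,6,7,8,9}→6  {2,5,6,7,8,9}→4  {3,4,5,7,8,9}→18  {3,5,6,7,8,9}→18  {4,5,6,7,8,9}→6
  7 left: {0,2,3,6,7,8,9}→21  {0,3,4,5,7,8,9}→63  {0,3,5,6,7,8,9}→63  {1,2,3,6,7,8,9}→7  {1,2,5,6,7,8,9}→5  {2,3,5,6,7,8,9}→28  {2,4,5,6,7,8,9}→10  {3,4,5,6,7,8,9}→42
  8 left: {0,1,2,3,6,7,8,9}→28  {0,2,3,5,6,7,8,9}→112  {0,3,4,5,6,7,8,9}→168  {1,2,3,5,6,7,8,9}→40  {1,2,4,5,6,7,8,9}→15  {2,3,4,5,6,7,8,9}→80
  placing 0:e first → 135 extensions
  placing 1:i first → 360 extensions
  placing 4:u first → 180 extensions
total linear extensions = 675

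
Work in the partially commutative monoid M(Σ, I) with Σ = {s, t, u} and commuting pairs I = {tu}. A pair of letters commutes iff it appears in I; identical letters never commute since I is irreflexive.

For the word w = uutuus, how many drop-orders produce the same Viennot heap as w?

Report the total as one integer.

5

piece 0:u — minimal
piece 1:u rests on {0:u}
piece 2:t — minimal
piece 3:u rests on {1:u}
piece 4:u rests on {3:u}
piece 5:s rests on {2:t, 4:u}
minimal pieces: {0:u, 2:t}
ways to finish when only these pieces remain (= sum over removing one remaining piece with nothing left below it):
  1 left: {5}→1
  2 left: {2,5}→1  {4,5}→1
  3 left: {2,4,5}→2  {3,4,5}→1
  4 left: {1,3,4,5}→1  {2,3,4,5}→3
  placing 0:u first → 4 extensions
  placing 2:t first → 1 extensions
total linear extensions = 5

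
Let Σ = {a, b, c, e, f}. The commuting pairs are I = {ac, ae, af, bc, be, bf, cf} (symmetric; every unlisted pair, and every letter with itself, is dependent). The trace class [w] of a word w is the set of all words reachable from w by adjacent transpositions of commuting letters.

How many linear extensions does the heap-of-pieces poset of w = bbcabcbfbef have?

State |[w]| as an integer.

drop 0:b onto floor
drop 1:b onto {0:b}
drop 2:c onto floor
drop 3:a onto {1:b}
drop 4:b onto {3:a}
drop 5:c onto {2:c}
drop 6:b onto {4:b}
drop 7:f onto floor
drop 8:b onto {6:b}
drop 9:e onto {5:c, 7:f}
drop 10:f onto {9:e}
ground layer = {0:b, 2:c, 7:f}
drop-orders for the pieces not yet dropped (sum over which currently-grounded one goes next):
  1 to go: {8} 1  {10} 1
  2 to go: {6,8} 1  {8,10} 2  {9,10} 1
  3 to go: {4,6,8} 1  {5,9,10} 1  {6,8,10} 3  {7,9,10} 1  {8,9,10} 3
  4 to go: {2,5,9,10} 1  {3,4,6,8} 1  {4,6,8,10} 4  {5,7,9,10} 2  {5,8,9,10} 4  {6,8,9,10} 6  {7,8,9,10} 4
  5 to go: {1,3,4,6,8} 1  {2,5,7,9,10} 3  {2,5,8,9,10} 5  {3,4,6,8,10} 5  {4,6,8,9,10} 10  {5,6,8,9,10} 10  {5,7,8,9,10} 10  {6,7,8,9,10} 10
  6 to go: {0,1,3,4,6,8} 1  {1,3,4,6,8,10} 6  {2,5,6,8,9,10} 15  {2,5,7,8,9,10} 18  {3,4,6,8,9,10} 15  {4,5,6,8,9,10} 20  {4,6,7,8,9,10} 20  {5,6,7,8,9,10} 30
  7 to go: {0,1,3,4,6,8,10} 7  {1,3,4,6,8,9,10} 21  {2,4,5,6,8,9,10} 35  {2,5,6,7,8,9,10} 63  {3,4,5,6,8,9,10} 35  {3,4,6,7,8,9,10} 35  {4,5,6,7,8,9,10} 70
  8 to go: {0,1,3,4,6,8,9,10} 28  {1,3,4,5,6,8,9,10} 56  {1,3,4,6,7,8,9,10} 56  {2,3,4,5,6,8,9,10} 70  {2,4,5,6,7,8,9,10} 168  {3,4,5,6,7,8,9,10} 140
  9 to go: {0,1,3,4,5,6,8,9,10} 84  {0,1,3,4,6,7,8,9,10} 84  {1,2,3,4,5,6,8,9,10} 126  {1,3,4,5,6,7,8,9,10} 252  {2,3,4,5,6,7,8,9,10} 378
  if 0:b drops first: 756 orders
  if 2:c drops first: 420 orders
  if 7:f drops first: 210 orders
heap linearizations: 1386

1386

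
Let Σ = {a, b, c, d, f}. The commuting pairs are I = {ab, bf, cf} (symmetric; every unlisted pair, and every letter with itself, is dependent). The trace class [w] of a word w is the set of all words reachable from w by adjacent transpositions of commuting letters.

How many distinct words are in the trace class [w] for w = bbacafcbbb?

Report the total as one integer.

15

#0=b has no predecessor
#1=b depends on [0:b]
#2=a has no predecessor
#3=c depends on [1:b, 2:a]
#4=a depends on [3:c]
#5=f depends on [4:a]
#6=c depends on [4:a]
#7=b depends on [6:c]
#8=b depends on [7:b]
#9=b depends on [8:b]
sources: [0:b, 2:a]
N(rest) = Σ N(rest − s) over sources s of rest; N(one piece) = 1:
  size 1 → [5]=1  [9]=1
  size 2 → [5,9]=2  [8,9]=1
  size 3 → [5,8,9]=3  [7,8,9]=1
  size 4 → [5,7,8,9]=4  [6,7,8,9]=1
  size 5 → [5,6,7,8,9]=5
  size 6 → [4,5,6,7,8,9]=5
  size 7 → [3,4,5,6,7,8,9]=5
  size 8 → [1,3,4,5,6,7,8,9]=5  [2,3,4,5,6,7,8,9]=5
  first=0(b) contributes 10
  first=2(a) contributes 5
|[w]| = 15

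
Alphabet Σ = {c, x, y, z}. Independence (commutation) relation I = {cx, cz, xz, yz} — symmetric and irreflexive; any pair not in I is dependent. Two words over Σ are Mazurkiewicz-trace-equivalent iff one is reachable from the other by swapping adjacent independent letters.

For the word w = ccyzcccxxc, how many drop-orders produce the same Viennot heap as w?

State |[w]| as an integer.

150

piece 0:c — minimal
piece 1:c rests on {0:c}
piece 2:y rests on {1:c}
piece 3:z — minimal
piece 4:c rests on {2:y}
piece 5:c rests on {4:c}
piece 6:c rests on {5:c}
piece 7:x rests on {2:y}
piece 8:x rests on {7:x}
piece 9:c rests on {6:c}
minimal pieces: {0:c, 3:z}
ways to finish when only these pieces remain (= sum over removing one remaining piece with nothing left below it):
  1 left: {3}→1  {8}→1  {9}→1
  2 left: {3,8}→2  {3,9}→2  {6,9}→1  {7,8}→1  {8,9}→2
  3 left: {3,6,9}→3  {3,7,8}→3  {3,8,9}→6  {5,6,9}→1  {6,8,9}→3  {7,8,9}→3
  4 left: {3,5,6,9}→4  {3,6,8,9}→12  {3,7,8,9}→12  {4,5,6,9}→1  {5,6,8,9}→4  {6,7,8,9}→6
  5 left: {3,4,5,6,9}→5  {3,5,6,8,9}→20  {3,6,7,8,9}→30  {4,5,6,8,9}→5  {5,6,7,8,9}→10
  6 left: {3,4,5,6,8,9}→30  {3,5,6,7,8,9}→60  {4,5,6,7,8,9}→15
  7 left: {2,4,5,6,7,8,9}→15  {3,4,5,6,7,8,9}→105
  8 left: {1,2,4,5,6,7,8,9}→15  {2,3,4,5,6,7,8,9}→120
  placing 0:c first → 135 extensions
  placing 3:z first → 15 extensions
total linear extensions = 150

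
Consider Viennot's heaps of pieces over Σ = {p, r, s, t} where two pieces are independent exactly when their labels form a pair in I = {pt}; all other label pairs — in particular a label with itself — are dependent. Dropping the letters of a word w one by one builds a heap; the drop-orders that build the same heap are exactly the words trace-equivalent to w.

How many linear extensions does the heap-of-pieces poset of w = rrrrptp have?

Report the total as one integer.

#0=r has no predecessor
#1=r depends on [0:r]
#2=r depends on [1:r]
#3=r depends on [2:r]
#4=p depends on [3:r]
#5=t depends on [3:r]
#6=p depends on [4:p]
sources: [0:r]
N(rest) = Σ N(rest − s) over sources s of rest; N(one piece) = 1:
  size 1 → [5]=1  [6]=1
  size 2 → [4,6]=1  [5,6]=2
  size 3 → [4,5,6]=3
  size 4 → [3,4,5,6]=3
  size 5 → [2,3,4,5,6]=3
  first=0(r) contributes 3

3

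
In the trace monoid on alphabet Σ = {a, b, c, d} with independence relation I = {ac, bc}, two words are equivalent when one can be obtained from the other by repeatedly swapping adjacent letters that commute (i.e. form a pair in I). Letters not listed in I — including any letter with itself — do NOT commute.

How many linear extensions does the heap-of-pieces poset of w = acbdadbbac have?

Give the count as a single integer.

12

#0=a has no predecessor
#1=c has no predecessor
#2=b depends on [0:a]
#3=d depends on [1:c, 2:b]
#4=a depends on [3:d]
#5=d depends on [4:a]
#6=b depends on [5:d]
#7=b depends on [6:b]
#8=a depends on [7:b]
#9=c depends on [5:d]
sources: [0:a, 1:c]
N(rest) = Σ N(rest − s) over sources s of rest; N(one piece) = 1:
  size 1 → [8]=1  [9]=1
  size 2 → [7,8]=1  [8,9]=2
  size 3 → [6,7,8]=1  [7,8,9]=3
  size 4 → [6,7,8,9]=4
  size 5 → [5,6,7,8,9]=4
  size 6 → [4,5,6,7,8,9]=4
  size 7 → [3,4,5,6,7,8,9]=4
  size 8 → [1,3,4,5,6,7,8,9]=4  [2,3,4,5,6,7,8,9]=4
  first=0(a) contributes 8
  first=1(c) contributes 4
|[w]| = 12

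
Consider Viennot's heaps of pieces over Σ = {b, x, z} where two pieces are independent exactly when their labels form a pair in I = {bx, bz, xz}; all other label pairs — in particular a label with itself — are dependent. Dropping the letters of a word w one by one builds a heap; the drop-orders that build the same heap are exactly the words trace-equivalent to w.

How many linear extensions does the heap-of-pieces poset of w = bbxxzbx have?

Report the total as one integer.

piece 0:b — minimal
piece 1:b rests on {0:b}
piece 2:x — minimal
piece 3:x rests on {2:x}
piece 4:z — minimal
piece 5:b rests on {1:b}
piece 6:x rests on {3:x}
minimal pieces: {0:b, 2:x, 4:z}
ways to finish when only these pieces remain (= sum over removing one remaining piece with nothing left below it):
  1 left: {4}→1  {5}→1  {6}→1
  2 left: {1,5}→1  {3,6}→1  {4,5}→2  {4,6}→2  {5,6}→2
  3 left: {0,1,5}→1  {1,4,5}→3  {1,5,6}→3  {2,3,6}→1  {3,4,6}→3  {3,5,6}→3  {4,5,6}→6
  4 left: {0,1,4,5}→4  {0,1,5,6}→4  {1,3,5,6}→6  {1,4,5,6}→12  {2,3,4,6}→4  {2,3,5,6}→4  {3,4,5,6}→12
  5 left: {0,1,3,5,6}→10  {0,1,4,5,6}→20  {1,2,3,5,6}→10  {1,3,4,5,6}→30  {2,3,4,5,6}→20
  placing 0:b first → 60 extensions
  placing 2:x first → 60 extensions
  placing 4:z first → 20 extensions
total linear extensions = 140

140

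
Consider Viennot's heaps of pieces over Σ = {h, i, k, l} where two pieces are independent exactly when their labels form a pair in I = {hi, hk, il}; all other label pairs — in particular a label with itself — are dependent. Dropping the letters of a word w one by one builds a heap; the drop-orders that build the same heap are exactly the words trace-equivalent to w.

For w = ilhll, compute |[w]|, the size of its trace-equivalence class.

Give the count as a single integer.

0(i) covers ∅
1(l) covers ∅
2(h) covers 1:l
3(l) covers 2:h
4(l) covers 3:l
floor of heap: 0:i, 1:l
completions by unplaced set U, small U first (add the entries for U minus each lowest piece of U):
  |U|=1: {0}:1  {4}:1
  |U|=2: {0,4}:2  {3,4}:1
  |U|=3: {0,3,4}:3  {2,3,4}:1
  start at 0(i): 1
  start at 1(l): 4
sum over floor = 5

5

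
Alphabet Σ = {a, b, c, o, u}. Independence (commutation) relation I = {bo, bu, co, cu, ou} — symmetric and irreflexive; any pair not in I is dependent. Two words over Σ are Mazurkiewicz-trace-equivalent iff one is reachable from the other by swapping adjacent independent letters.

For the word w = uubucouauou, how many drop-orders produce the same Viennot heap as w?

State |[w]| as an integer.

drop 0:u onto floor
drop 1:u onto {0:u}
drop 2:b onto floor
drop 3:u onto {1:u}
drop 4:c onto {2:b}
drop 5:o onto floor
drop 6:u onto {3:u}
drop 7:a onto {4:c, 5:o, 6:u}
drop 8:u onto {7:a}
drop 9:o onto {7:a}
drop 10:u onto {8:u}
ground layer = {0:u, 2:b, 5:o}
drop-orders for the pieces not yet dropped (sum over which currently-grounded one goes next):
  1 to go: {9} 1  {10} 1
  2 to go: {8,10} 1  {9,10} 2
  3 to go: {8,9,10} 3
  4 to go: {7,8,9,10} 3
  5 to go: {4,7,8,9,10} 3  {5,7,8,9,10} 3  {6,7,8,9,10} 3
  6 to go: {2,4,7,8,9,10} 3  {3,6,7,8,9,10} 3  {4,5,7,8,9,10} 6  {4,6,7,8,9,10} 6  {5,6,7,8,9,10} 6
  7 to go: {1,3,6,7,8,9,10} 3  {2,4,5,7,8,9,10} 9  {2,4,6,7,8,9,10} 9  {3,4,6,7,8,9,10} 9  {3,5,6,7,8,9,10} 9  {4,5,6,7,8,9,10} 18
  8 to go: {0,1,3,6,7,8,9,10} 3  {1,3,4,6,7,8,9,10} 12  {1,3,5,6,7,8,9,10} 12  {2,3,4,6,7,8,9,10} 18  {2,4,5,6,7,8,9,10} 36  {3,4,5,6,7,8,9,10} 36
  9 to go: {0,1,3,4,6,7,8,9,10} 15  {0,1,3,5,6,7,8,9,10} 15  {1,2,3,4,6,7,8,9,10} 30  {1,3,4,5,6,7,8,9,10} 60  {2,3,4,5,6,7,8,9,10} 90
  if 0:u drops first: 180 orders
  if 2:b drops first: 90 orders
  if 5:o drops first: 45 orders
heap linearizations: 315

315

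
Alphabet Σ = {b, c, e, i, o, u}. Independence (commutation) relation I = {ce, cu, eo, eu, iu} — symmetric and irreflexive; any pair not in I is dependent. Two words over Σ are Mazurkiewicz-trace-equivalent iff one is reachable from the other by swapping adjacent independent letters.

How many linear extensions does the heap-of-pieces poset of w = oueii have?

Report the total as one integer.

7

0(o) covers ∅
1(u) covers 0:o
2(e) covers ∅
3(i) covers 0:o, 2:e
4(i) covers 3:i
floor of heap: 0:o, 2:e
completions by unplaced set U, small U first (add the entries for U minus each lowest piece of U):
  |U|=1: {1}:1  {4}:1
  |U|=2: {1,4}:2  {3,4}:1
  |U|=3: {1,3,4}:3  {2,3,4}:1
  start at 0(o): 4
  start at 2(e): 3
sum over floor = 7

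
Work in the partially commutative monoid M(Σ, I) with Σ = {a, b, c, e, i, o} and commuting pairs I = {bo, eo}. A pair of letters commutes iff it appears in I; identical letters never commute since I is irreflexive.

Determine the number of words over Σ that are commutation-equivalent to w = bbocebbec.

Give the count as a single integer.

3

#0=b has no predecessor
#1=b depends on [0:b]
#2=o has no predecessor
#3=c depends on [1:b, 2:o]
#4=e depends on [3:c]
#5=b depends on [4:e]
#6=b depends on [5:b]
#7=e depends on [6:b]
#8=c depends on [7:e]
sources: [0:b, 2:o]
N(rest) = Σ N(rest − s) over sources s of rest; N(one piece) = 1:
  size 1 → [8]=1
  size 2 → [7,8]=1
  size 3 → [6,7,8]=1
  size 4 → [5,6,7,8]=1
  size 5 → [4,5,6,7,8]=1
  size 6 → [3,4,5,6,7,8]=1
  size 7 → [1,3,4,5,6,7,8]=1  [2,3,4,5,6,7,8]=1
  first=0(b) contributes 2
  first=2(o) contributes 1
|[w]| = 3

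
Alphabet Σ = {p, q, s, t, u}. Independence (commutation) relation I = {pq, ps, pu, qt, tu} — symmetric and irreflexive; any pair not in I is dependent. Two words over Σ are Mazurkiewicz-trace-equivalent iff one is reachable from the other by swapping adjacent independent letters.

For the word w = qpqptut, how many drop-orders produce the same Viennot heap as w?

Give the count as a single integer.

0(q) covers ∅
1(p) covers ∅
2(q) covers 0:q
3(p) covers 1:p
4(t) covers 3:p
5(u) covers 2:q
6(t) covers 4:t
floor of heap: 0:q, 1:p
completions by unplaced set U, small U first (add the entries for U minus each lowest piece of U):
  |U|=1: {5}:1  {6}:1
  |U|=2: {2,5}:1  {4,6}:1  {5,6}:2
  |U|=3: {0,2,5}:1  {2,5,6}:3  {3,4,6}:1  {4,5,6}:3
  |U|=4: {0,2,5,6}:4  {1,3,4,6}:1  {2,4,5,6}:6  {3,4,5,6}:4
  |U|=5: {0,2,4,5,6}:10  {1,3,4,5,6}:5  {2,3,4,5,6}:10
  start at 0(q): 15
  start at 1(p): 20
sum over floor = 35

35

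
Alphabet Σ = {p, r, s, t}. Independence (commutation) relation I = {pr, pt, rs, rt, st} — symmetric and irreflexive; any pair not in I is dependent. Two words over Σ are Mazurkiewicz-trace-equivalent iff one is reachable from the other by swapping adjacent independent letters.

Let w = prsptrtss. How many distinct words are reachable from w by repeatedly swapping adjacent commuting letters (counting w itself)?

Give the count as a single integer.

drop 0:p onto floor
drop 1:r onto floor
drop 2:s onto {0:p}
drop 3:p onto {2:s}
drop 4:t onto floor
drop 5:r onto {1:r}
drop 6:t onto {4:t}
drop 7:s onto {3:p}
drop 8:s onto {7:s}
ground layer = {0:p, 1:r, 4:t}
drop-orders for the pieces not yet dropped (sum over which currently-grounded one goes next):
  1 to go: {5} 1  {6} 1  {8} 1
  2 to go: {1,5} 1  {4,6} 1  {5,6} 2  {5,8} 2  {6,8} 2  {7,8} 1
  3 to go: {1,5,6} 3  {1,5,8} 3  {3,7,8} 1  {4,5,6} 3  {4,6,8} 3  {5,6,8} 6  {5,7,8} 3  {6,7,8} 3
  4 to go: {1,4,5,6} 6  {1,5,6,8} 12  {1,5,7,8} 6  {2,3,7,8} 1  {3,5,7,8} 4  {3,6,7,8} 4  {4,5,6,8} 12  {4,6,7,8} 6  {5,6,7,8} 12
  5 to go: {0,2,3,7,8} 1  {1,3,5,7,8} 10  {1,4,5,6,8} 30  {1,5,6,7,8} 30  {2,3,5,7,8} 5  {2,3,6,7,8} 5  {3,4,6,7,8} 10  {3,5,6,7,8} 20  {4,5,6,7,8} 30
  6 to go: {0,2,3,5,7,8} 6  {0,2,3,6,7,8} 6  {1,2,3,5,7,8} 15  {1,3,5,6,7,8} 60  {1,4,5,6,7,8} 90  {2,3,4,6,7,8} 15  {2,3,5,6,7,8} 30  {3,4,5,6,7,8} 60
  7 to go: {0,1,2,3,5,7,8} 21  {0,2,3,4,6,7,8} 21  {0,2,3,5,6,7,8} 42  {1,2,3,5,6,7,8} 105  {1,3,4,5,6,7,8} 210  {2,3,4,5,6,7,8} 105
  if 0:p drops first: 420 orders
  if 1:r drops first: 168 orders
  if 4:t drops first: 168 orders
heap linearizations: 756

756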